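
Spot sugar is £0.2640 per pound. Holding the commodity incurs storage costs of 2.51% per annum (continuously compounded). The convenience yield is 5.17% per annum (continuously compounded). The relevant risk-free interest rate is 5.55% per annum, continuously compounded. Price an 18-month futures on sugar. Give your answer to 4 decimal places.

Net carry = r + u − y = 0.0555 + 0.0251 − 0.0517 = 0.0289
F = S·e^((r+u−y)T) = 0.2640 · e^(0.0289 × 18/12) = 0.2640 · e^0.043350
= 0.2640 × 1.044303 = £0.2757 per pound

£0.2757 per pound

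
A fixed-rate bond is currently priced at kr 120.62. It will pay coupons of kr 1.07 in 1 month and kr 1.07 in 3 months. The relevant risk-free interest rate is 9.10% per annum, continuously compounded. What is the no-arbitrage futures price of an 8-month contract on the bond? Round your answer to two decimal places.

PV(coupons) I = 1.07·e^(−0.0910·1/12) + 1.07·e^(−0.0910·3/12)
I = 1.0619 + 1.0459 = 2.1078
F = (S − I)·e^(rT) = (120.62 − 2.1078) · e^(0.0910·8/12)
= 118.5122 · e^0.060667 = 118.5122 × 1.062545 = kr 125.92

kr 125.92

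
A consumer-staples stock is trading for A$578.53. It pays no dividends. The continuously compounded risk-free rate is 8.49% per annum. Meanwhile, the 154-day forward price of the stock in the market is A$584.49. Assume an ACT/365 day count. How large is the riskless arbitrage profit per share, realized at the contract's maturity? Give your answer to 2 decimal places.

Fair forward: F* = S·e^(carry·T), with carry = r = 0.0849
F* = 578.53 · e^(0.0849 × 154/365) = 578.53 · e^0.035821 = 578.53 × 1.036470 = A$599.6290
Market A$584.49 < fair A$599.6290: forward underpriced → reverse cash-and-carry (short spot, go long the forward).
At maturity, profit = |F_mkt − F*| = |584.49 − 599.6290| = A$15.14 per share

A$15.14 per share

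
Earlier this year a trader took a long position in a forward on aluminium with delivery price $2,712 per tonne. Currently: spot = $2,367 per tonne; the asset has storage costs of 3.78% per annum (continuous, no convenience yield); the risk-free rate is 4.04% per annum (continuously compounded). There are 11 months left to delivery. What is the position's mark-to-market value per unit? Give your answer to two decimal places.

Current fair forward for the remaining 11 months: F = S·e^((r + u)·T), (r + u) = 0.0404 + 0.0378 = 0.0782
F = 2367 · e^(0.0782 × 11/12) = 2367 × 1.07431509 = 2542.9038
Value of long forward = (F − K)·e^(−rT) = (2542.9038 − 2712) · e^(−0.0404·11/12)
= -169.0962 × 0.96364401 = -162.95

-$162.95 per tonne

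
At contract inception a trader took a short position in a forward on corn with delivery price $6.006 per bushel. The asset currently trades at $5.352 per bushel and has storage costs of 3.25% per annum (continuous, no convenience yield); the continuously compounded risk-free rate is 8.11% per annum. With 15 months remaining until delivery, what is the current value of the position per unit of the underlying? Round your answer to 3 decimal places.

Current fair forward for the remaining 15 months: F = S·e^((r + u)·T), (r + u) = 0.0811 + 0.0325 = 0.1136
F = 5.352 · e^(0.1136 × 15/12) = 5.352 × 1.152577 = 6.1686
Value of long forward = (F − K)·e^(−rT) = (6.1686 − 6.006) · e^(−0.0811·15/12)
= 0.1626 × 0.903594 = 0.147
Short position value = −(long value) = -$0.147

-$0.147 per bushel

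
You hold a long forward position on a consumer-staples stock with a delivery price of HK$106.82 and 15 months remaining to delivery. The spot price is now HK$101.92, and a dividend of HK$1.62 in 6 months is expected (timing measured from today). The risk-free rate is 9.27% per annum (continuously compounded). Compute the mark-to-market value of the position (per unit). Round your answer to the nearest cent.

PV(remaining dividends) I = 1.62·e^(−0.0927·6/12) = 1.5466
Current forward F = (S − I)·e^(rT) = (101.92 − 1.5466)·e^(0.0927·15/12) = 100.3734 × 1.122856 = 112.7049
Value (long) = (F − K)·e^(−rT) = (112.7049 − 106.82) × 0.890587 = 5.2410
Value = HK$5.24

HK$5.24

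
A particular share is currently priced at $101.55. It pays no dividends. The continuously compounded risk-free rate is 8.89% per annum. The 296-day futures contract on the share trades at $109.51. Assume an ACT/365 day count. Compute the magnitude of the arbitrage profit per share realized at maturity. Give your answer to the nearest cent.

Fair futures: F* = S·e^(carry·T), with carry = r = 0.0889
F* = 101.55 · e^(0.0889 × 296/365) = 101.55 · e^0.072094 = 101.55 × 1.074756 = $109.1415
Market $109.51 > fair $109.1415: forward overpriced → cash-and-carry (buy spot, short the forward).
At maturity, profit = |F_mkt − F*| = |109.51 − 109.1415| = $0.37 per share

$0.37 per share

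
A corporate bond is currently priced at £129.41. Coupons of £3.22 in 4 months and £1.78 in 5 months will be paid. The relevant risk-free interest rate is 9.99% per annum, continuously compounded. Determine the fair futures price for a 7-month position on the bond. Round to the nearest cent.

£132.06

PV(coupons) I = 3.22·e^(−0.0999·4/12) + 1.78·e^(−0.0999·5/12)
I = 3.1145 + 1.7074 = 4.8219
F = (S − I)·e^(rT) = (129.41 − 4.8219) · e^(0.0999·7/12)
= 124.5881 · e^0.058275 = 124.5881 × 1.060006 = £132.06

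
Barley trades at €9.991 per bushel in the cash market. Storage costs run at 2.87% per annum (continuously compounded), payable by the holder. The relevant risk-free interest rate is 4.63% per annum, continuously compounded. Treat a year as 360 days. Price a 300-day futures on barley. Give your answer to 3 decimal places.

Net carry = r + u − y = 0.0463 + 0.0287 − 0.0000 = 0.0750
F = S·e^((r+u−y)T) = 9.991 · e^(0.0750 × 300/360) = 9.991 · e^0.062500
= 9.991 × 1.064494 = €10.635 per bushel

€10.635 per bushel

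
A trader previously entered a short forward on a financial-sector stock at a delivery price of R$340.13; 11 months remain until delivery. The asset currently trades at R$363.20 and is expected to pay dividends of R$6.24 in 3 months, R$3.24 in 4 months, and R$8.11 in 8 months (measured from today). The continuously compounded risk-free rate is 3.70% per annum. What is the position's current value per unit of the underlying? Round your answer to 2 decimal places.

-R$17.12

PV(remaining dividends) I = 6.24·e^(−0.0370·3/12) + 3.24·e^(−0.0370·4/12) + 8.11·e^(−0.0370·8/12) = 17.2952
Current forward F = (S − I)·e^(rT) = (363.20 − 17.2952)·e^(0.0370·11/12) = 345.9048 × 1.034498 = 357.8378
Value (long) = (F − K)·e^(−rT) = (357.8378 − 340.13) × 0.966652 = 17.1173
Short position value = −(long value) = -R$17.12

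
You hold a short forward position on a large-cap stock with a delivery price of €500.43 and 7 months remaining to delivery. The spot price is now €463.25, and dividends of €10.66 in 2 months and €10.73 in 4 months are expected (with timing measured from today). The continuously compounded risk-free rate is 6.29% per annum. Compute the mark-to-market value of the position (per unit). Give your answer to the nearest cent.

€40.21

PV(remaining dividends) I = 10.66·e^(−0.0629·2/12) + 10.73·e^(−0.0629·4/12) = 21.0562
Current forward F = (S − I)·e^(rT) = (463.25 − 21.0562)·e^(0.0629·7/12) = 442.1938 × 1.037373 = 458.7199
Value (long) = (F − K)·e^(−rT) = (458.7199 − 500.43) × 0.963973 = -40.2074
Short position value = −(long value) = €40.21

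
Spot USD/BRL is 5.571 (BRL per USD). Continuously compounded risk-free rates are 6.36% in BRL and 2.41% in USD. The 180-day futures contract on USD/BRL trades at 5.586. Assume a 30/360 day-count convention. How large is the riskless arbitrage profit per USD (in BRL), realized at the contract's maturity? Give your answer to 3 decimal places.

0.096 per USD (in BRL)

Fair futures: F* = S·e^(carry·T), with carry = (r_BRL − r_USD) = 0.0636 − 0.0241 = 0.0395
F* = 5.571 · e^(0.0395 × 180/360) = 5.571 · e^0.019750 = 5.571 × 1.019946 = 5.6821
Market 5.586 < fair 5.6821: forward underpriced → reverse cash-and-carry (short spot, go long the forward).
At maturity, profit = |F_mkt − F*| = |5.586 − 5.6821| = 0.096 per USD (in BRL)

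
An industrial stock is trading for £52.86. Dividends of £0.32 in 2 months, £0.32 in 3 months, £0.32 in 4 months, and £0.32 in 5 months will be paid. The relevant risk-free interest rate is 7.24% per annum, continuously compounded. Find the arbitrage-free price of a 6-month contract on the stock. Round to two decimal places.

PV(dividends) I = 0.32·e^(−0.0724·2/12) + 0.32·e^(−0.0724·3/12) + 0.32·e^(−0.0724·4/12) + 0.32·e^(−0.0724·5/12)
I = 0.3162 + 0.3143 + 0.3124 + 0.3105 = 1.2534
F = (S − I)·e^(rT) = (52.86 − 1.2534) · e^(0.0724·6/12)
= 51.6066 · e^0.036200 = 51.6066 × 1.036863 = £53.51

£53.51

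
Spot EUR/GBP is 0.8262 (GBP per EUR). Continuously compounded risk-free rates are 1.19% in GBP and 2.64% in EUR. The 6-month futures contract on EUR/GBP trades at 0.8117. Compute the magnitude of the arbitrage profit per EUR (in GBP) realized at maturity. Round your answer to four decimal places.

Fair futures: F* = S·e^(carry·T), with carry = (r_GBP − r_EUR) = 0.0119 − 0.0264 = -0.0145
F* = 0.8262 · e^(-0.0145 × 6/12) = 0.8262 · e^-0.007250 = 0.8262 × 0.992776 = 0.8202
Market 0.8117 < fair 0.8202: forward underpriced → reverse cash-and-carry (short spot, go long the forward).
At maturity, profit = |F_mkt − F*| = |0.8117 − 0.8202| = 0.0085 per EUR (in GBP)

0.0085 per EUR (in GBP)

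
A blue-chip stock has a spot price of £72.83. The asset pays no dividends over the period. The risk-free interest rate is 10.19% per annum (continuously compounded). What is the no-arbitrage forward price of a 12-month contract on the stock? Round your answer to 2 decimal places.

£80.64

F = S·e^(rT) = 72.83 · e^(0.1019 × 12/12)
= 72.83 · e^0.101900 = 72.83 × 1.107273
F = £80.64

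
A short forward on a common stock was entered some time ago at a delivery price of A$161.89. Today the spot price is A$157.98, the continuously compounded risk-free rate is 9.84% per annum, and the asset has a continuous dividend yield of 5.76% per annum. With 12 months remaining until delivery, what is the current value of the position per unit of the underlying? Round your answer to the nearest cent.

-A$2.42

Current fair forward for the remaining 12 months: F = S·e^((r − q)·T), (r − q) = 0.0984 − 0.0576 = 0.0408
F = 157.98 · e^(0.0408 × 12/12) = 157.98 × 1.041644 = 164.5589
Value of long forward = (F − K)·e^(−rT) = (164.5589 − 161.89) · e^(−0.0984·12/12)
= 2.6689 × 0.906286 = 2.42
Short position value = −(long value) = -A$2.42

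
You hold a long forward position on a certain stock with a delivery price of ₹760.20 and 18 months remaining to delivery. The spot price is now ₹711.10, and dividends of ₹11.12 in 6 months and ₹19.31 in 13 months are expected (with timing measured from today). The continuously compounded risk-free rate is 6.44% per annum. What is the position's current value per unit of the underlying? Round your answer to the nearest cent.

PV(remaining dividends) I = 11.12·e^(−0.0644·6/12) + 19.31·e^(−0.0644·13/12) = 28.7764
Current forward F = (S − I)·e^(rT) = (711.10 − 28.7764)·e^(0.0644·18/12) = 682.3236 × 1.101420 = 751.5249
Value (long) = (F − K)·e^(−rT) = (751.5249 − 760.20) × 0.907919 = -7.8763
Value = -₹7.88

-₹7.88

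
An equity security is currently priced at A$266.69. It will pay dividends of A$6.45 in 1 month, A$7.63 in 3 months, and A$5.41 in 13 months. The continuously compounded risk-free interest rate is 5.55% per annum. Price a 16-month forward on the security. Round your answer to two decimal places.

PV(dividends) I = 6.45·e^(−0.0555·1/12) + 7.63·e^(−0.0555·3/12) + 5.41·e^(−0.0555·13/12)
I = 6.4202 + 7.5249 + 5.0943 = 19.0394
F = (S − I)·e^(rT) = (266.69 − 19.0394) · e^(0.0555·16/12)
= 247.6506 · e^0.074000 = 247.6506 × 1.076807 = A$266.67

A$266.67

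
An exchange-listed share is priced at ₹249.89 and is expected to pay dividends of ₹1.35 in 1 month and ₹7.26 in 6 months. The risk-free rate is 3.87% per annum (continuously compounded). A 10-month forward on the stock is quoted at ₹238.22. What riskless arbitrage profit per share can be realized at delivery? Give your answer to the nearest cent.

₹11.12 per share

PV(dividends) I = 1.35·e^(−0.0387·1/12) + 7.26·e^(−0.0387·6/12) = 8.4665
Fair forward F* = (S − I)·e^(rT) = (249.89 − 8.4665)·e^0.032250 = 241.4235 × 1.032776 = 249.3364
Market ₹238.22 < fair 249.3364: forward underpriced → reverse cash-and-carry (short the stock, invest proceeds at r, pay the dividends, go long the forward).
Profit at T = |F_mkt − F*| = |238.22 − 249.3364| = ₹11.12 per share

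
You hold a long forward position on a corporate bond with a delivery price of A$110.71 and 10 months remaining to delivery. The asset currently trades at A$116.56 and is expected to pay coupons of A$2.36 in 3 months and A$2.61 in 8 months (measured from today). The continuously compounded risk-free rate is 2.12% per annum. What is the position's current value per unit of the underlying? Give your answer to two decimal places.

PV(remaining coupons) I = 2.36·e^(−0.0212·3/12) + 2.61·e^(−0.0212·8/12) = 4.9209
Current forward F = (S − I)·e^(rT) = (116.56 − 4.9209)·e^(0.0212·10/12) = 111.6391 × 1.017824 = 113.6290
Value (long) = (F − K)·e^(−rT) = (113.6290 − 110.71) × 0.982488 = 2.8679
Value = A$2.87

A$2.87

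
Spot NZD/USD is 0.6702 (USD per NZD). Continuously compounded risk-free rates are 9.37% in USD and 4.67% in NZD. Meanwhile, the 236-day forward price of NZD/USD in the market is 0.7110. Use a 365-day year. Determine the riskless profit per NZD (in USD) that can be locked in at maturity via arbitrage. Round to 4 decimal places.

0.0201 per NZD (in USD)

Fair forward: F* = S·e^(carry·T), with carry = (r_USD − r_NZD) = 0.0937 − 0.0467 = 0.0470
F* = 0.6702 · e^(0.0470 × 236/365) = 0.6702 · e^0.030389 = 0.6702 × 1.030855 = 0.6909
Market 0.7110 > fair 0.6909: forward overpriced → cash-and-carry (buy spot, short the forward).
At maturity, profit = |F_mkt − F*| = |0.7110 − 0.6909| = 0.0201 per NZD (in USD)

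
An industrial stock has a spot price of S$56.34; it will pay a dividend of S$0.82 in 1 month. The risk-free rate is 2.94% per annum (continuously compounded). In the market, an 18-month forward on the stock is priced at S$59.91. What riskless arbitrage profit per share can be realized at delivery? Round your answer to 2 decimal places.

PV(dividends) I = 0.82·e^(−0.0294·1/12) = 0.8180
Fair forward F* = (S − I)·e^(rT) = (56.34 − 0.8180)·e^0.044100 = 55.5220 × 1.045087 = 58.0253
Market S$59.91 > fair 58.0253: forward overpriced → cash-and-carry (borrow at r, buy the stock and collect the dividends, short the forward).
Profit at T = |F_mkt − F*| = |59.91 − 58.0253| = S$1.88 per share

S$1.88 per share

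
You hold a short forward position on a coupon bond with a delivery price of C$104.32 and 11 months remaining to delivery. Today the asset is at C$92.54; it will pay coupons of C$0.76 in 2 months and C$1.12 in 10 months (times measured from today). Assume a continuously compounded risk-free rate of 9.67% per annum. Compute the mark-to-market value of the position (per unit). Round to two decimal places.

PV(remaining coupons) I = 0.76·e^(−0.0967·2/12) + 1.12·e^(−0.0967·10/12) = 1.7811
Current forward F = (S − I)·e^(rT) = (92.54 − 1.7811)·e^(0.0967·11/12) = 90.7589 × 1.092689 = 99.1713
Value (long) = (F − K)·e^(−rT) = (99.1713 − 104.32) × 0.915173 = -4.7120
Short position value = −(long value) = C$4.71

C$4.71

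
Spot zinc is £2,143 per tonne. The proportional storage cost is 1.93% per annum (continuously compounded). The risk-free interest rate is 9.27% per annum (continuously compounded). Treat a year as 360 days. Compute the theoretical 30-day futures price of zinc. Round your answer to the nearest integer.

£2,163 per tonne

Net carry = r + u − y = 0.0927 + 0.0193 − 0.0000 = 0.1120
F = S·e^((r+u−y)T) = 2143 · e^(0.1120 × 30/360) = 2143 · e^0.009333
= 2143 × 1.009377 = £2,163 per tonne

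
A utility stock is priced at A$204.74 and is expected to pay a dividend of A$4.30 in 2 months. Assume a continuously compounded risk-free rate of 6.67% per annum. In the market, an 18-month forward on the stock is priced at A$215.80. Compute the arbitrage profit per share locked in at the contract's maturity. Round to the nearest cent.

PV(dividends) I = 4.30·e^(−0.0667·2/12) = 4.2525
Fair forward F* = (S − I)·e^(rT) = (204.74 − 4.2525)·e^0.100050 = 200.4875 × 1.105226 = 221.5840
Market A$215.80 < fair 221.5840: forward underpriced → reverse cash-and-carry (short the stock, invest proceeds at r, pay the dividends, go long the forward).
Profit at T = |F_mkt − F*| = |215.80 − 221.5840| = A$5.78 per share

A$5.78 per share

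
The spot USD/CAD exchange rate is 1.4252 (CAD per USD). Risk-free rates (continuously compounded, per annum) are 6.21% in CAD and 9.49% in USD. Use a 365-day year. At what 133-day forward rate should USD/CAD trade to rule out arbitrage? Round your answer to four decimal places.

1.4083

F = S·e^((r_CAD − r_USD)T) = 1.4252 · e^((0.0621 − 0.0949) × 133/365)
= 1.4252 · e^-0.011952 = 1.4252 × 0.988119
F = 1.4083 CAD per USD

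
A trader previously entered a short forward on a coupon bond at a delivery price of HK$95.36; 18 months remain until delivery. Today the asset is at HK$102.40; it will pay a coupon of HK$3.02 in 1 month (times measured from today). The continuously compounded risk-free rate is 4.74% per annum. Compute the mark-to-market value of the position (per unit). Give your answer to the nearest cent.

-HK$10.58

PV(remaining coupons) I = 3.02·e^(−0.0474·1/12) = 3.0081
Current forward F = (S − I)·e^(rT) = (102.40 − 3.0081)·e^(0.0474·18/12) = 99.3919 × 1.073689 = 106.7160
Value (long) = (F − K)·e^(−rT) = (106.7160 − 95.36) × 0.931369 = 10.5766
Short position value = −(long value) = -HK$10.58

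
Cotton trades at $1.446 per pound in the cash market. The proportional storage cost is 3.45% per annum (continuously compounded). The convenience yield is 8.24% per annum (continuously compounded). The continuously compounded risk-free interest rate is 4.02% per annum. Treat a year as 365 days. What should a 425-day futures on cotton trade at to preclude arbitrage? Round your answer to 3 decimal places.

Net carry = r + u − y = 0.0402 + 0.0345 − 0.0824 = -0.0077
F = S·e^((r+u−y)T) = 1.446 · e^(-0.0077 × 425/365) = 1.446 · e^-0.008966
= 1.446 × 0.991074 = $1.433 per pound

$1.433 per pound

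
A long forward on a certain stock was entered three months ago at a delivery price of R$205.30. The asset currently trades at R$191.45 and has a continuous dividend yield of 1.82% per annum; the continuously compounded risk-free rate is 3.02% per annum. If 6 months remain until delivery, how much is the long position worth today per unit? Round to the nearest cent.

Current fair forward for the remaining 6 months: F = S·e^((r − q)·T), (r − q) = 0.0302 − 0.0182 = 0.0120
F = 191.45 · e^(0.0120 × 6/12) = 191.45 × 1.006018 = 192.6021
Value of long forward = (F − K)·e^(−rT) = (192.6021 − 205.30) · e^(−0.0302·6/12)
= -12.6979 × 0.985013 = -12.51

-R$12.51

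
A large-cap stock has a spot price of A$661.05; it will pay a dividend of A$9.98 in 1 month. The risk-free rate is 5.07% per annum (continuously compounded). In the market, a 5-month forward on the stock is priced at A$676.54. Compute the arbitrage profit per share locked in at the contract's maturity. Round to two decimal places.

PV(dividends) I = 9.98·e^(−0.0507·1/12) = 9.9379
Fair forward F* = (S − I)·e^(rT) = (661.05 − 9.9379)·e^0.021125 = 651.1121 × 1.021350 = 665.0133
Market A$676.54 > fair 665.0133: forward overpriced → cash-and-carry (borrow at r, buy the stock and collect the dividends, short the forward).
Profit at T = |F_mkt − F*| = |676.54 − 665.0133| = A$11.53 per share

A$11.53 per share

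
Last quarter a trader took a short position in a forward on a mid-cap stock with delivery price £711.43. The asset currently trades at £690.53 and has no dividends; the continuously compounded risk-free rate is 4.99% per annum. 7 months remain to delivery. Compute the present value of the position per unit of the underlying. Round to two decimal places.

£0.49

Current fair forward for the remaining 7 months: F = S·e^(r·T), r = 0.0499
F = 690.53 · e^(0.0499 × 7/12) = 690.53 × 1.029536 = 710.9255
Value of long forward = (F − K)·e^(−rT) = (710.9255 − 711.43) · e^(−0.0499·7/12)
= -0.5045 × 0.971311 = -0.49
Short position value = −(long value) = £0.49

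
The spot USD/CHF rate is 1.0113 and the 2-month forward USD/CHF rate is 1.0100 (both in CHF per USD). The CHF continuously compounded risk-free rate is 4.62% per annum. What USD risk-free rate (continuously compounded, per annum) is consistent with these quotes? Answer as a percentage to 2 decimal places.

5.39%

F = S·e^((r_CHF − r_USD)T) ⇒ r_USD = r_CHF − ln(F/S)/T
ln(1.0100/1.0113) = -0.001286; /(2/12) = -0.007716
r_USD = 0.0462 + 0.007716 = 0.053916
r_USD = 5.39%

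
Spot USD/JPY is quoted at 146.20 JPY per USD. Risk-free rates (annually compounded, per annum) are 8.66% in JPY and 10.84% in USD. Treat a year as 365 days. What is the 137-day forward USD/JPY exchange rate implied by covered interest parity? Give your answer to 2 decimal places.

By covered interest parity, F = S · (1+r_JPY)^T / (1+r_USD)^T
= 146.20 × 1.031665 / 1.039385 = 146.20 × 0.992573
F = 145.11 JPY per USD

145.11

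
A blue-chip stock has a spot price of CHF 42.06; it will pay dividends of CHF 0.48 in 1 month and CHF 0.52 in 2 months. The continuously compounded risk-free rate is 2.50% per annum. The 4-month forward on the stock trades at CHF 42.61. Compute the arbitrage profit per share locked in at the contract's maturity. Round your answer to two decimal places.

PV(dividends) I = 0.48·e^(−0.0250·1/12) + 0.52·e^(−0.0250·2/12) = 0.9968
Fair forward F* = (S − I)·e^(rT) = (42.06 − 0.9968)·e^0.008333 = 41.0632 × 1.008368 = 41.4068
Market CHF 42.61 > fair 41.4068: forward overpriced → cash-and-carry (borrow at r, buy the stock and collect the dividends, short the forward).
Profit at T = |F_mkt − F*| = |42.61 − 41.4068| = CHF 1.20 per share

CHF 1.20 per share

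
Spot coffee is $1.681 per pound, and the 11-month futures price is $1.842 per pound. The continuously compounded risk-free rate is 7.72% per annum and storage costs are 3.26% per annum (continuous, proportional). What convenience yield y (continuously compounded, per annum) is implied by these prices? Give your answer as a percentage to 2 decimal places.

1.00%

F = S·e^((r+u−y)T) ⇒ (r+u−y) = ln(F/S)/T
ln(1.842/1.681) = 0.091463; /T ⇒ 0.099778
y = r + u − ln(F/S)/T = 0.0772 + 0.0326 − 0.099778 = 0.010022
y = 1.00%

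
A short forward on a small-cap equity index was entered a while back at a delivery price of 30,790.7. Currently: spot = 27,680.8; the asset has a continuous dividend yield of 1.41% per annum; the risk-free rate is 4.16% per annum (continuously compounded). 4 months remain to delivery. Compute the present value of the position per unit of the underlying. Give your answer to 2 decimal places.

2815.68

Current fair forward for the remaining 4 months: F = S·e^((r − q)·T), (r − q) = 0.0416 − 0.0141 = 0.0275
F = 27680.8 · e^(0.0275 × 4/12) = 27680.8 × 1.00920881 = 27935.7072
Value of long forward = (F − K)·e^(−rT) = (27935.7072 − 30790.7) · e^(−0.0416·4/12)
= -2854.9928 × 0.98622903 = -2815.68
Short position value = −(long value) = 2815.68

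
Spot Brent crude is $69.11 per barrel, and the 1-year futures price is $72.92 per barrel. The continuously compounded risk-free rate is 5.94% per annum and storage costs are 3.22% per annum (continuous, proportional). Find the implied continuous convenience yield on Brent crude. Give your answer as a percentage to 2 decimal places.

F = S·e^((r+u−y)T) ⇒ (r+u−y) = ln(F/S)/T
ln(72.92/69.11) = 0.053664; /T ⇒ 0.053664
y = r + u − ln(F/S)/T = 0.0594 + 0.0322 − 0.053664 = 0.037936
y = 3.79%

3.79%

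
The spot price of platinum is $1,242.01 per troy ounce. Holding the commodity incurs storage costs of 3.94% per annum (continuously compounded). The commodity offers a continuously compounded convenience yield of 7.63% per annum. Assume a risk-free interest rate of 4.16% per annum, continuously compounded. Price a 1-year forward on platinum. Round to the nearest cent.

$1,247.86 per troy ounce

Net carry = r + u − y = 0.0416 + 0.0394 − 0.0763 = 0.0047
F = S·e^((r+u−y)T) = 1242.01 · e^(0.0047 × 1) = 1242.01 · e^0.00470000
= 1242.01 × 1.00471106 = $1,247.86 per troy ounce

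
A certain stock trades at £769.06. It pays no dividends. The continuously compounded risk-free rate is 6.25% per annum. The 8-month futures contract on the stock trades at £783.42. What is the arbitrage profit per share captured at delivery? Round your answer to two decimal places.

Fair futures: F* = S·e^(carry·T), with carry = r = 0.0625
F* = 769.06 · e^(0.0625 × 8/12) = 769.06 · e^0.041667 = 769.06 × 1.042547 = £801.7812
Market £783.42 < fair £801.7812: forward underpriced → reverse cash-and-carry (short spot, go long the forward).
At maturity, profit = |F_mkt − F*| = |783.42 − 801.7812| = £18.36 per share

£18.36 per share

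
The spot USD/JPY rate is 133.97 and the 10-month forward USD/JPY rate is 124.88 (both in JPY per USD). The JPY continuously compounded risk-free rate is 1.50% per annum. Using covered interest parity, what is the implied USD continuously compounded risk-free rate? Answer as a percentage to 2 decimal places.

F = S·e^((r_JPY − r_USD)T) ⇒ r_USD = r_JPY − ln(F/S)/T
ln(124.88/133.97) = -0.070263; /(10/12) = -0.084316
r_USD = 0.0150 + 0.084316 = 0.099316
r_USD = 9.93%

9.93%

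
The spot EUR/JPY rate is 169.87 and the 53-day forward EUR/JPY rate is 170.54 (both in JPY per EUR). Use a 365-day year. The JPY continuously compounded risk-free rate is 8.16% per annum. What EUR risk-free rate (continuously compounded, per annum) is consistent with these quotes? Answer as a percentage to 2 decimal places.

F = S·e^((r_JPY − r_EUR)T) ⇒ r_EUR = r_JPY − ln(F/S)/T
ln(170.54/169.87) = 0.003936; /(53/365) = 0.027106
r_EUR = 0.0816 − 0.027106 = 0.054494
r_EUR = 5.45%

5.45%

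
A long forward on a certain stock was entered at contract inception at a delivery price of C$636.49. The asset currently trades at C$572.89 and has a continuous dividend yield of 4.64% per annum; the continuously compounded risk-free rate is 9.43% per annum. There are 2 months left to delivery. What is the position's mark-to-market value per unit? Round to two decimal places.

Current fair forward for the remaining 2 months: F = S·e^((r − q)·T), (r − q) = 0.0943 − 0.0464 = 0.0479
F = 572.89 · e^(0.0479 × 2/12) = 572.89 × 1.008015 = 577.4817
Value of long forward = (F − K)·e^(−rT) = (577.4817 − 636.49) · e^(−0.0943·2/12)
= -59.0083 × 0.984406 = -58.09

-C$58.09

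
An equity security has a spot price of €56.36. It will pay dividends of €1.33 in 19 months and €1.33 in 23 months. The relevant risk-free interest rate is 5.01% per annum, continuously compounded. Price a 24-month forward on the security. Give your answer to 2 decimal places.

PV(dividends) I = 1.33·e^(−0.0501·19/12) + 1.33·e^(−0.0501·23/12)
I = 1.2286 + 1.2082 = 2.4368
F = (S − I)·e^(rT) = (56.36 − 2.4368) · e^(0.0501·24/12)
= 53.9232 · e^0.100200 = 53.9232 × 1.105392 = €59.61

€59.61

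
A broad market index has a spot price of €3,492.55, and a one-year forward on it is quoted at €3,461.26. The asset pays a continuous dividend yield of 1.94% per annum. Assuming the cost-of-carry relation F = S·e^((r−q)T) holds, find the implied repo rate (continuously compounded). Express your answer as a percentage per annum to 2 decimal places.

1.04%

From F = S·e^((r−q)T): (r − q) = ln(F/S)/T
ln(3461.26/3492.55) = ln(0.991041) = -0.008999
(r − q) = -0.008999 / (12/12) = -0.008999
r = ln(F/S)/T + q = -0.008999 + 0.0194 = 0.010401
r = 1.04%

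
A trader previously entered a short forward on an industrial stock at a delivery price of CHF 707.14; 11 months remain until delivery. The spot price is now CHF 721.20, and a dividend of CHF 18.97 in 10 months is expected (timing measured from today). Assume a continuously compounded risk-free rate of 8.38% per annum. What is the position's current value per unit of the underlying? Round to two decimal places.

PV(remaining dividends) I = 18.97·e^(−0.0838·10/12) = 17.6905
Current forward F = (S − I)·e^(rT) = (721.20 − 17.6905)·e^(0.0838·11/12) = 703.5095 × 1.079844 = 759.6805
Value (long) = (F − K)·e^(−rT) = (759.6805 − 707.14) × 0.926060 = 48.6557
Short position value = −(long value) = -CHF 48.66

-CHF 48.66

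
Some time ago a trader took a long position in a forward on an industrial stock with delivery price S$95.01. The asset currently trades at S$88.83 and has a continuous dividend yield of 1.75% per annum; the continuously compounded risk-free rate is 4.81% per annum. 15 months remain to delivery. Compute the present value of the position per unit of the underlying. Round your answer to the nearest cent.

-S$2.56

Current fair forward for the remaining 15 months: F = S·e^((r − q)·T), (r − q) = 0.0481 − 0.0175 = 0.0306
F = 88.83 · e^(0.0306 × 15/12) = 88.83 × 1.038991 = 92.2936
Value of long forward = (F − K)·e^(−rT) = (92.2936 − 95.01) · e^(−0.0481·15/12)
= -2.7164 × 0.941647 = -2.56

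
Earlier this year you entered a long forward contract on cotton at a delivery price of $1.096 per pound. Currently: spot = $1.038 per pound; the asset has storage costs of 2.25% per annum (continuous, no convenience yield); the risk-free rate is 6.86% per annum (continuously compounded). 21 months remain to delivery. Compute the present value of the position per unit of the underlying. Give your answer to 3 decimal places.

$0.108 per pound

Current fair forward for the remaining 21 months: F = S·e^((r + u)·T), (r + u) = 0.0686 + 0.0225 = 0.0911
F = 1.038 · e^(0.0911 × 21/12) = 1.038 × 1.172836 = 1.2174
Value of long forward = (F − K)·e^(−rT) = (1.2174 − 1.096) · e^(−0.0686·21/12)
= 0.1214 × 0.886876 = 0.108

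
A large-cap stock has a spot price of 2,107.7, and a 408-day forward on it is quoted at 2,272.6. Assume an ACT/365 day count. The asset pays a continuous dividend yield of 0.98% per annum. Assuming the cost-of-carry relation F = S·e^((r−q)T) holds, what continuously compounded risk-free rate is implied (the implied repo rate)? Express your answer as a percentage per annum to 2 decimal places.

7.72%

From F = S·e^((r−q)T): (r − q) = ln(F/S)/T
ln(2272.6/2107.7) = ln(1.078237) = 0.075327
(r − q) = 0.075327 / (408/365) = 0.067388
r = ln(F/S)/T + q = 0.067388 + 0.0098 = 0.077188
r = 7.72%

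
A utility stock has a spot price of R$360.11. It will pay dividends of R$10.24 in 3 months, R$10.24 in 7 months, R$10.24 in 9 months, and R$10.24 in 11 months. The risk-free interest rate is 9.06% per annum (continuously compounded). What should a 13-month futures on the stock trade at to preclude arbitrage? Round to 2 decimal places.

R$354.54

PV(dividends) I = 10.24·e^(−0.0906·3/12) + 10.24·e^(−0.0906·7/12) + 10.24·e^(−0.0906·9/12) + 10.24·e^(−0.0906·11/12)
I = 10.0107 + 9.7129 + 9.5673 + 9.4239 = 38.7148
F = (S − I)·e^(rT) = (360.11 − 38.7148) · e^(0.0906·13/12)
= 321.3952 · e^0.098150 = 321.3952 × 1.103128 = R$354.54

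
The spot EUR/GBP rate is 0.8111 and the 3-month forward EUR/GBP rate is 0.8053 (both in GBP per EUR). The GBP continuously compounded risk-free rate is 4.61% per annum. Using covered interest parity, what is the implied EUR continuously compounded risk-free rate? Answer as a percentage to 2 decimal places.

7.48%

F = S·e^((r_GBP − r_EUR)T) ⇒ r_EUR = r_GBP − ln(F/S)/T
ln(0.8053/0.8111) = -0.007176; /(3/12) = -0.028704
r_EUR = 0.0461 + 0.028704 = 0.074804
r_EUR = 7.48%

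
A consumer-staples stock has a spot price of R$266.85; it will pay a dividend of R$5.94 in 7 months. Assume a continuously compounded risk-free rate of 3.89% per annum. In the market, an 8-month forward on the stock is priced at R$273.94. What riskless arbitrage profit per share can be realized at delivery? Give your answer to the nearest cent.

R$6.04 per share

PV(dividends) I = 5.94·e^(−0.0389·7/12) = 5.8067
Fair forward F* = (S − I)·e^(rT) = (266.85 − 5.8067)·e^0.025933 = 261.0433 × 1.026272 = 267.9014
Market R$273.94 > fair 267.9014: forward overpriced → cash-and-carry (borrow at r, buy the stock and collect the dividends, short the forward).
Profit at T = |F_mkt − F*| = |273.94 − 267.9014| = R$6.04 per share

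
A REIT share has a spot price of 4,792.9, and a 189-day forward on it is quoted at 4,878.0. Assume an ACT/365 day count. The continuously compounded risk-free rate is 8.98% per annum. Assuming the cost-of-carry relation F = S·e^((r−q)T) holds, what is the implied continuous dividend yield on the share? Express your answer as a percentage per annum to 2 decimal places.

From F = S·e^((r−q)T): (r − q) = ln(F/S)/T
ln(4878.0/4792.9) = ln(1.017755) = 0.017599
(r − q) = 0.017599 / (189/365) = 0.033987
q = r − ln(F/S)/T = 0.0898 − 0.033987 = 0.055813
q = 5.58%

5.58%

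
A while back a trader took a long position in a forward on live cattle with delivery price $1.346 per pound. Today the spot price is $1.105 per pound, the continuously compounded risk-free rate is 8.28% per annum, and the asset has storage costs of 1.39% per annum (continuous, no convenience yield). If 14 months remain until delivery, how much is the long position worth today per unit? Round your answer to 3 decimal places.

Current fair forward for the remaining 14 months: F = S·e^((r + u)·T), (r + u) = 0.0828 + 0.0139 = 0.0967
F = 1.105 · e^(0.0967 × 14/12) = 1.105 × 1.119427 = 1.2370
Value of long forward = (F − K)·e^(−rT) = (1.2370 − 1.346) · e^(−0.0828·14/12)
= -0.1090 × 0.907919 = -0.099

-$0.099 per pound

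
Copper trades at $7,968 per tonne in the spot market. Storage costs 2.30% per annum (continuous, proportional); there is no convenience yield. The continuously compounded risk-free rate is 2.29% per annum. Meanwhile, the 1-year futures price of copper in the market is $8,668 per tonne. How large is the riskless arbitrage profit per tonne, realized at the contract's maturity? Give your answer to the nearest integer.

$326 per tonne

Fair futures: F* = S·e^(carry·T), with carry = (r + u) = 0.0229 + 0.0230 = 0.0459
F* = 7968 · e^(0.0459 × 12/12) = 7968 · e^0.045900 = 7968 × 1.046970 = $8342.2570
Market $8668 > fair $8342.2570: forward overpriced → cash-and-carry (buy spot, short the forward).
At maturity, profit = |F_mkt − F*| = |8668 − 8342.2570| = $326 per tonne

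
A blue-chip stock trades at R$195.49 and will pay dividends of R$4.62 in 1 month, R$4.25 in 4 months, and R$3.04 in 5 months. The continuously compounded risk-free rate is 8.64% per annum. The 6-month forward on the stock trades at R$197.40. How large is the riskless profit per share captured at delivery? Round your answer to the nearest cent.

R$5.44 per share

PV(dividends) I = 4.62·e^(−0.0864·1/12) + 4.25·e^(−0.0864·4/12) + 3.04·e^(−0.0864·5/12) = 11.6487
Fair forward F* = (S − I)·e^(rT) = (195.49 − 11.6487)·e^0.043200 = 183.8413 × 1.044147 = 191.9573
Market R$197.40 > fair 191.9573: forward overpriced → cash-and-carry (borrow at r, buy the stock and collect the dividends, short the forward).
Profit at T = |F_mkt − F*| = |197.40 − 191.9573| = R$5.44 per share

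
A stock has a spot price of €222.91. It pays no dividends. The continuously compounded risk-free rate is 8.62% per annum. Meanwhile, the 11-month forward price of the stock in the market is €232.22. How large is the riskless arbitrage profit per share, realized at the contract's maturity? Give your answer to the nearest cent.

Fair forward: F* = S·e^(carry·T), with carry = r = 0.0862
F* = 222.91 · e^(0.0862 × 11/12) = 222.91 · e^0.079017 = 222.91 × 1.082223 = €241.2383
Market €232.22 < fair €241.2383: forward underpriced → reverse cash-and-carry (short spot, go long the forward).
At maturity, profit = |F_mkt − F*| = |232.22 − 241.2383| = €9.02 per share

€9.02 per share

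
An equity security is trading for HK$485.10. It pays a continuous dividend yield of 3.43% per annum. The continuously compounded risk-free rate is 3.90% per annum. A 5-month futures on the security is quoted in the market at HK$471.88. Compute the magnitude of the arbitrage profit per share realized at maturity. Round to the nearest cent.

HK$14.17 per share

Fair futures: F* = S·e^(carry·T), with carry = (r − q) = 0.0390 − 0.0343 = 0.0047
F* = 485.10 · e^(0.0047 × 5/12) = 485.10 · e^0.001958 = 485.10 × 1.001960 = HK$486.0508
Market HK$471.88 < fair HK$486.0508: forward underpriced → reverse cash-and-carry (short spot, go long the forward).
At maturity, profit = |F_mkt − F*| = |471.88 − 486.0508| = HK$14.17 per share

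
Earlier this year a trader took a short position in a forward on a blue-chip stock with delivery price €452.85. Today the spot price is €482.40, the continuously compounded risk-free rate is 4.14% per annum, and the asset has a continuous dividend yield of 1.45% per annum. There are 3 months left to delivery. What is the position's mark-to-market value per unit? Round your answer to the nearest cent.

Current fair forward for the remaining 3 months: F = S·e^((r − q)·T), (r − q) = 0.0414 − 0.0145 = 0.0269
F = 482.40 · e^(0.0269 × 3/12) = 482.40 × 1.006748 = 485.6552
Value of long forward = (F − K)·e^(−rT) = (485.6552 − 452.85) · e^(−0.0414·3/12)
= 32.8052 × 0.989703 = 32.47
Short position value = −(long value) = -€32.47

-€32.47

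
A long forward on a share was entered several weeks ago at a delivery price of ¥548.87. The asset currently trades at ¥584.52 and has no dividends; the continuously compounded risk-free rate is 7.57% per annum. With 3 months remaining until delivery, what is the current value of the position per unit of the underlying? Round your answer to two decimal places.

¥45.94

Current fair forward for the remaining 3 months: F = S·e^(r·T), r = 0.0757
F = 584.52 · e^(0.0757 × 3/12) = 584.52 × 1.019105 = 595.6873
Value of long forward = (F − K)·e^(−rT) = (595.6873 − 548.87) · e^(−0.0757·3/12)
= 46.8173 × 0.981253 = 45.94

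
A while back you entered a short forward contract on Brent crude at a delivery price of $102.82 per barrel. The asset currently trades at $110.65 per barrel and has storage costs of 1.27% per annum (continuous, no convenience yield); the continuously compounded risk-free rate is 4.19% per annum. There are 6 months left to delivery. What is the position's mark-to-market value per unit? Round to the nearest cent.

Current fair forward for the remaining 6 months: F = S·e^((r + u)·T), (r + u) = 0.0419 + 0.0127 = 0.0546
F = 110.65 · e^(0.0546 × 6/12) = 110.65 × 1.027676 = 113.7123
Value of long forward = (F − K)·e^(−rT) = (113.7123 − 102.82) · e^(−0.0419·6/12)
= 10.8923 × 0.979268 = 10.67
Short position value = −(long value) = -$10.67

-$10.67 per barrel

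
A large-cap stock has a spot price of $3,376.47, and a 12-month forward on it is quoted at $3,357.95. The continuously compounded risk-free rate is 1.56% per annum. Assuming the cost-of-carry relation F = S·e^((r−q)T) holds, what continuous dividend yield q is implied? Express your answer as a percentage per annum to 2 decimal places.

From F = S·e^((r−q)T): (r − q) = ln(F/S)/T
ln(3357.95/3376.47) = ln(0.994515) = -0.005500
(r − q) = -0.005500 / (12/12) = -0.005500
q = r − ln(F/S)/T = 0.0156 + 0.005500 = 0.021100
q = 2.11%

2.11%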